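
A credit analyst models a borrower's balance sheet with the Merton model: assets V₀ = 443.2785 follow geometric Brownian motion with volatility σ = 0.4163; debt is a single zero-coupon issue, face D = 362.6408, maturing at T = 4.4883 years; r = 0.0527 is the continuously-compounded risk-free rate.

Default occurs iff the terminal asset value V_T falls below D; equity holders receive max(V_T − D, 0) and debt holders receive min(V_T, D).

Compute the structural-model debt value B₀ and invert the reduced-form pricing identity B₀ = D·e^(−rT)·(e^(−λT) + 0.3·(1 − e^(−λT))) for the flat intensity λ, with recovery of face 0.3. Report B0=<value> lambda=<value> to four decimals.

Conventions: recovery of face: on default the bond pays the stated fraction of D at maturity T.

B0=226.7083 lambda=0.0786

Apply the equity-as-call identities (strike 362.6408, horizon 4.4883 years):
d₁ = [ln(V₀/D) + (r + σ²/2)T] / (σ√T)
   = [ln(443.2785/362.6408) + (0.0527 + 0.5·0.4163²)·4.4883] / (0.4163·√4.4883)
   = [0.200785 + 0.625457] / 0.881957 = 0.936829
d₂ = d₁ − σ√T = 0.936829 − 0.881957 = 0.054872
N(d₁) = 0.825577,  N(d₂) = 0.521880,  e^(−rT) = 0.789360
E₀ = V₀·N(d₁) − D·e^(−rT)·N(d₂)
   = 443.2785·0.825577 − 362.6408·0.789360·0.521880 = 216.570248
B₀ = V₀ − E₀ = 443.2785 − 216.570248 = 226.708252
e^(−λT) = (B₀·e^(rT)/D − 0.3)/(1 − 0.3) = (226.7083·1.266850/362.6408 − 0.3)/0.7 = 0.70283299
λ = −ln(0.70283299)/4.4883 = 0.078568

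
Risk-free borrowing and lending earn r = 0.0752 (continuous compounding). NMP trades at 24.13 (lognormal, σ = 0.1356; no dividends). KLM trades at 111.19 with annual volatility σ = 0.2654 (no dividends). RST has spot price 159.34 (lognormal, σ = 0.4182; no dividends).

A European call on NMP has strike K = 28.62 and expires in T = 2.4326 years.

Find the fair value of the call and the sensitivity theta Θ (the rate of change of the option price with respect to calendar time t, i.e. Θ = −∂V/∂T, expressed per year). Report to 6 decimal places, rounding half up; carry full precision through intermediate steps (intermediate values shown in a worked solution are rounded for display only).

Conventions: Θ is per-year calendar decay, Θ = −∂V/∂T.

price = 2.170401
Θ = -1.275025

σ√T = 0.1356·√2.4326 = 0.211493
d₁ = (ln(S/K) + (r+σ²/2)T) / (σ√T) = (ln(24.13/28.62) + (0.0752+0.1356²/2)·2.4326) / 0.211493 = (-0.170650 + 0.205296) / 0.211493 = 0.163817
d₂ = d₁ − σ√T = 0.163817 − 0.211493 = -0.047675
e^{−rT} = 0.832825
N(d₁) = 0.565063,  N(d₂) = 0.480988
Call price V = S·N(d₁) − K·e^{−rT}·N(d₂) = 13.634960 − 11.464559 = 2.170401
φ(d₁) = (1/√(2π))·e^{−d₁²/2} = 0.393625
Θ = −S·φ(d₁)·σ/(2√T) − r·K·e^{−rT}·N(d₂) = −0.412890 − 0.862135 = -1.275025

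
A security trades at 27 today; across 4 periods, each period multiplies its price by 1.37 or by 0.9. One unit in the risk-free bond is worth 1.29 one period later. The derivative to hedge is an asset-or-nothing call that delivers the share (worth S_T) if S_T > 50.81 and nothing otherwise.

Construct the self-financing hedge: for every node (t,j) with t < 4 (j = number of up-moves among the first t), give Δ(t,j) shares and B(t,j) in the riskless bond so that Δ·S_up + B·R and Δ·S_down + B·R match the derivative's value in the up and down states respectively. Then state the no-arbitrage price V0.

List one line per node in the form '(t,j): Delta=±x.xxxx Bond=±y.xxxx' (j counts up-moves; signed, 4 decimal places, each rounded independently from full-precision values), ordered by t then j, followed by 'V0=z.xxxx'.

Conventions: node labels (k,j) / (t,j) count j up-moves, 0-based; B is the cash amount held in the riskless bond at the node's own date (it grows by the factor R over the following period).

Arbitrage-free pricing uses the up-move probability p* = (R−d)/(u−d) = 0.8298, discounting each step at R = 1.29.
Expiry values: V(4,0)=0.0000, V(4,1)=0.0000, V(4,2)=0.0000, V(4,3)=62.4839, V(4,4)=95.1143
Node (3,0) S=19.6830: V=(p*·0.0000+(1−p*)·0.0000)/1.29=0.0000; Δ=(0.0000−0.0000)/(26.9657−17.7147)=0.0000; B=V−Δ·S=0.0000
Node (3,1) S=29.9619: V=(p*·0.0000+(1−p*)·0.0000)/1.29=0.0000; Δ=(0.0000−0.0000)/(41.0478−26.9657)=0.0000; B=V−Δ·S=0.0000
Node (3,2) S=45.6087: V=(p*·62.4839+(1−p*)·0.0000)/1.29=40.1925; Δ=(62.4839−0.0000)/(62.4839−41.0478)=2.9149; B=V−Δ·S=-92.7519
Node (3,3) S=69.4265: V=(p*·95.1143+(1−p*)·62.4839)/1.29=69.4265; Δ=(95.1143−62.4839)/(95.1143−62.4839)=1.0000; B=V−Δ·S=0.0000
Node (2,0) S=21.8700: V=(p*·0.0000+(1−p*)·0.0000)/1.29=0.0000; Δ=(0.0000−0.0000)/(29.9619−19.6830)=0.0000; B=V−Δ·S=0.0000
Node (2,1) S=33.2910: V=(p*·40.1925+(1−p*)·0.0000)/1.29=25.8537; Δ=(40.1925−0.0000)/(45.6087−29.9619)=2.5687; B=V−Δ·S=-59.6623
Node (2,2) S=50.6763: V=(p*·69.4265+(1−p*)·40.1925)/1.29=49.9616; Δ=(69.4265−40.1925)/(69.4265−45.6087)=1.2274; B=V−Δ·S=-12.2384
Node (1,0) S=24.3000: V=(p*·25.8537+(1−p*)·0.0000)/1.29=16.6303; Δ=(25.8537−0.0000)/(33.2910−21.8700)=2.2637; B=V−Δ·S=-38.3775
Node (1,1) S=36.9900: V=(p*·49.9616+(1−p*)·25.8537)/1.29=35.5490; Δ=(49.9616−25.8537)/(50.6763−33.2910)=1.3867; B=V−Δ·S=-15.7446
Node (0,0) S=27.0000: V=(p*·35.5490+(1−p*)·16.6303)/1.29=25.0611; Δ=(35.5490−16.6303)/(36.9900−24.3000)=1.4908; B=V−Δ·S=-15.1915
Verification: the root portfolio costs Δ(0,0)·S0 + B(0,0) = 25.0611, matching V0.

(0,0): Delta=1.4908 Bond=-15.1915
(1,0): Delta=2.2637 Bond=-38.3775
(1,1): Delta=1.3867 Bond=-15.7446
(2,0): Delta=0.0000 Bond=0.0000
(2,1): Delta=2.5687 Bond=-59.6623
(2,2): Delta=1.2274 Bond=-12.2384
(3,0): Delta=0.0000 Bond=0.0000
(3,1): Delta=0.0000 Bond=0.0000
(3,2): Delta=2.9149 Bond=-92.7519
(3,3): Delta=1.0000 Bond=0.0000
V0=25.0611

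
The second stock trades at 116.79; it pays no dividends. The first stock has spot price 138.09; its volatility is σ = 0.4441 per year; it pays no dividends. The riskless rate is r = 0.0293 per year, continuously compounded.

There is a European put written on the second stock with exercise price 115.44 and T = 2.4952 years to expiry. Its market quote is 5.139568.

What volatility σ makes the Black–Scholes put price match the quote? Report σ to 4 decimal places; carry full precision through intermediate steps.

sigma = 0.1293

At σ = 0.1293 the Black–Scholes value reproduces the quote:
σ√T = 0.1293·√2.4952 = 0.204245
d₁ = (ln(S/K) + (r+σ²/2)T) / (σ√T) = (ln(116.79/115.44) + (0.0293+0.1293²/2)·2.4952) / 0.204245 = (0.011627 + 0.093967) / 0.204245 = 0.516996
d₂ = d₁ − σ√T = 0.516996 − 0.204245 = 0.312752
e^{−rT} = 0.929499
N(−d₁) = 0.302579,  N(−d₂) = 0.377235
V = K·e^{−rT}·N(−d₂) − S·N(−d₁) = 40.477807 − 35.338239 = 5.139568 (the observed quote) — the price is monotone increasing in volatility, hence this σ is the only solution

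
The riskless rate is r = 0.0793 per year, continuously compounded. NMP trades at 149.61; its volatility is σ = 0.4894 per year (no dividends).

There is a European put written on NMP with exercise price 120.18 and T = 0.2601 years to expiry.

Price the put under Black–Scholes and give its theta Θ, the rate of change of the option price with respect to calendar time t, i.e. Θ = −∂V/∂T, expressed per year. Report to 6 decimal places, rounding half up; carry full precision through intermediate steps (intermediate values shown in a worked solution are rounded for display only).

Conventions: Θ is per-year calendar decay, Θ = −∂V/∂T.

price = 2.960767
Θ = -14.012766

σ√T = 0.4894·√0.2601 = 0.249594
d₁ = (ln(S/K) + (r+σ²/2)T) / (σ√T) = (ln(149.61/120.18) + (0.0793+0.4894²/2)·0.2601) / 0.249594 = (0.219041 + 0.051775) / 0.249594 = 1.085025
d₂ = d₁ − σ√T = 1.085025 − 0.249594 = 0.835431
e^{−rT} = 0.979585
N(−d₁) = 0.138955,  N(−d₂) = 0.201737
Put price V = K·e^{−rT}·N(−d₂) − S·N(−d₁) = 23.749858 − 20.789092 = 2.960767
φ(d₁) = (1/√(2π))·e^{−d₁²/2} = 0.221446
Θ = −S·φ(d₁)·σ/(2√T) + r·K·e^{−rT}·N(−d₂) = −15.896130 + 1.883364 = -14.012766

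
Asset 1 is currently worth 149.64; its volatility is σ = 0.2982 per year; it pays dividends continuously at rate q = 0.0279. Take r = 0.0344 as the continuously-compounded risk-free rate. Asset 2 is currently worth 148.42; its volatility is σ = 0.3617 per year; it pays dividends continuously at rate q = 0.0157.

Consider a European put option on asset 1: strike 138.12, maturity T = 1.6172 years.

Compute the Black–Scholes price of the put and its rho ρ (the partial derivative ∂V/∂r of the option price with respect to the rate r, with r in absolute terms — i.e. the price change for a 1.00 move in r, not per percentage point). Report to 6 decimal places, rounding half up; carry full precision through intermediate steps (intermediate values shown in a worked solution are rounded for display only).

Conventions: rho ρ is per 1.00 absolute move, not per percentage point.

σ√T = 0.2982·√1.6172 = 0.379218
d₁ = (ln(S/K) + (r−q+σ²/2)T) / (σ√T) = (ln(149.64/138.12) + (0.0344−0.0279+0.2982²/2)·1.6172) / 0.379218 = (0.080110 + 0.082415) / 0.379218 = 0.428578
d₂ = d₁ − σ√T = 0.428578 − 0.379218 = 0.049359
e^{−rT} = 0.945887
e^{−qT} = 0.955883
N(−d₁) = 0.334115,  N(−d₂) = 0.480316
Put price V = K·e^{−rT}·N(−d₂) − S·e^{−qT}·N(−d₁) = 62.751409 − 47.791277 = 14.960132
ρ = −K·T·e^{−rT}·N(−d₂) = -101.481579

price = 14.960132
ρ = -101.481579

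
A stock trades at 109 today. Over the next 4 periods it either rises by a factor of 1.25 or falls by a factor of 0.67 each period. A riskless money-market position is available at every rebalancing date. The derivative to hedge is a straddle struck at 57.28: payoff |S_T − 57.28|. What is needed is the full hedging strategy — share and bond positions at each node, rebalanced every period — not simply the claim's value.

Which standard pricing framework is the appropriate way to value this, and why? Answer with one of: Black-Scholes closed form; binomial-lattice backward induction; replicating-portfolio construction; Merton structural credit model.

framework: replicating-portfolio construction

Key observation: what is demanded is not a single number but the (Δ, B) position at each node of the 1.25/0.67 tree starting at 109; constructing those positions is the replicating-portfolio method.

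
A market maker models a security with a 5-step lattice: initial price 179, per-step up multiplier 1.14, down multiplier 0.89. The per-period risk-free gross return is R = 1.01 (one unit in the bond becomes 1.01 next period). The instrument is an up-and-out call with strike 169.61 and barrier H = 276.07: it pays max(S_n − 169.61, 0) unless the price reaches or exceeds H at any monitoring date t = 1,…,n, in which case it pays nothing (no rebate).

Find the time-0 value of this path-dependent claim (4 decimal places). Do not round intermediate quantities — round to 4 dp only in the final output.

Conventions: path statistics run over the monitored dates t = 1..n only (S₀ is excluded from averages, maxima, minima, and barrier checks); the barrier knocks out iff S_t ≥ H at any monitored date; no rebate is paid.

price = 21.9584

Under the martingale measure an up-move has probability p* = 0.4800; value the claim as the probability-weighted average of per-path payoffs, discounted 5 periods at R = 1.01.
Enumerate all 2^5 = 32 price paths (U = up ×1.14, D = down ×0.89); each path with k up-moves has probability p*^k·(1−p*)^(5−k).
DDDDD: M=159.3100, payoff=0.0000, prob=0.038020
UDDDD: M=204.0600, payoff=0.0000, prob=0.035096
DUDDD: M=181.6134, payoff=0.0000, prob=0.035096
UUDDD: M=232.6284, payoff=0.0000, prob=0.032396
DDUDD: M=161.6359, payoff=0.0000, prob=0.035096
UDUDD: M=207.0393, payoff=0.0000, prob=0.032396
DUUDD: M=207.0393, payoff=0.0000, prob=0.032396
UUUDD: M=265.1964, payoff=40.4520, prob=0.029904
DDDUD: M=159.3100, payoff=0.0000, prob=0.035096
UDDUD: M=204.0600, payoff=0.0000, prob=0.032396
DUDUD: M=184.2650, payoff=0.0000, prob=0.032396
UUDUD: M=236.0248, payoff=40.4520, prob=0.029904
DDUUD: M=184.2650, payoff=0.0000, prob=0.032396
UDUUD: M=236.0248, payoff=40.4520, prob=0.029904
DUUUD: M=236.0248, payoff=40.4520, prob=0.029904
UUUUD: M=302.3239, payoff=0.0000, prob=0.027604
DDDDU: M=159.3100, payoff=0.0000, prob=0.035096
UDDDU: M=204.0600, payoff=0.0000, prob=0.032396
DUDDU: M=181.6134, payoff=0.0000, prob=0.032396
UUDDU: M=232.6284, payoff=40.4520, prob=0.029904
DDUDU: M=163.9958, payoff=0.0000, prob=0.032396
UDUDU: M=210.0620, payoff=40.4520, prob=0.029904
DUUDU: M=210.0620, payoff=40.4520, prob=0.029904
UUUDU: M=269.0682, payoff=99.4582, prob=0.027604
DDDUU: M=163.9958, payoff=0.0000, prob=0.032396
UDDUU: M=210.0620, payoff=40.4520, prob=0.029904
DUDUU: M=210.0620, payoff=40.4520, prob=0.029904
UUDUU: M=269.0682, payoff=99.4582, prob=0.027604
DDUUU: M=210.0620, payoff=40.4520, prob=0.029904
UDUUU: M=269.0682, payoff=99.4582, prob=0.027604
DUUUU: M=269.0682, payoff=99.4582, prob=0.027604
UUUUU: M=344.6492, payoff=0.0000, prob=0.025480
Price = Σ prob·payoff / R^5 = 23.078499 / 1.051010 = 21.9584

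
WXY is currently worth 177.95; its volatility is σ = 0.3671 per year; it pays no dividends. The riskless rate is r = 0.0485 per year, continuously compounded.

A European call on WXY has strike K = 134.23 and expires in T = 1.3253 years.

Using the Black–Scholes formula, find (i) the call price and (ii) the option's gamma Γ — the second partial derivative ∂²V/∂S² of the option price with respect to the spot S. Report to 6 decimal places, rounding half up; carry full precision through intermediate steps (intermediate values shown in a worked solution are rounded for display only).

σ√T = 0.3671·√1.3253 = 0.422612
d₁ = (ln(S/K) + (r+σ²/2)T) / (σ√T) = (ln(177.95/134.23) + (0.0485+0.3671²/2)·1.3253) / 0.422612 = (0.281948 + 0.153577) / 0.422612 = 1.030557
d₂ = d₁ − σ√T = 1.030557 − 0.422612 = 0.607945
e^{−rT} = 0.937745
N(d₁) = 0.848626,  N(d₂) = 0.728388
Call price V = S·N(d₁) − K·e^{−rT}·N(d₂) = 151.012924 − 91.684769 = 59.328155
φ(d₁) = (1/√(2π))·e^{−d₁²/2} = 0.234579
Γ = φ(d₁) / (S·σ·√T) = 0.003119

price = 59.328155
Γ = 0.003119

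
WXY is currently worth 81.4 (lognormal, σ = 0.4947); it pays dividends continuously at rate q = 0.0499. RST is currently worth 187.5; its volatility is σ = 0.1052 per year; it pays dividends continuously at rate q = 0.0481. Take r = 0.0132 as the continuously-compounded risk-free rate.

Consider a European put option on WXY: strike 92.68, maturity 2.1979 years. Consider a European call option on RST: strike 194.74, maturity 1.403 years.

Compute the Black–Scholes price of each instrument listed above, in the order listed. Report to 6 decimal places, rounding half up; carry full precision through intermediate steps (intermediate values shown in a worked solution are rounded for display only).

price(WXY put K=92.68) = 32.768223
price(RST call K=194.74) = 3.271886

[WXY put K=92.68]
σ√T = 0.4947·√2.1979 = 0.733408
d₁ = (ln(S/K) + (r−q+σ²/2)T) / (σ√T) = (ln(81.4/92.68) + (0.0132−0.0499+0.4947²/2)·2.1979) / 0.733408 = (-0.129777 + 0.188281) / 0.733408 = 0.079769
d₂ = d₁ − σ√T = 0.079769 − 0.733408 = -0.653639
e^{−rT} = 0.971405
e^{−qT} = 0.896125
N(−d₁) = 0.468210,  N(−d₂) = 0.743328
price = K·e^{−rT}·N(−d₂) − S·e^{−qT}·N(−d₁) = 66.921631 − 34.153408 = 32.768223
[RST call K=194.74]
σ√T = 0.1052·√1.403 = 0.124608
d₁ = (ln(S/K) + (r−q+σ²/2)T) / (σ√T) = (ln(187.5/194.74) + (0.0132−0.0481+0.1052²/2)·1.403) / 0.124608 = (-0.037886 − 0.041201) / 0.124608 = -0.634694
d₂ = d₁ − σ√T = -0.634694 − 0.124608 = -0.759301
e^{−rT} = 0.981651
e^{−qT} = 0.934742
N(d₁) = 0.262814,  N(d₂) = 0.223836
price = S·e^{−qT}·N(d₁) − K·e^{−rT}·N(d₂) = 46.061905 − 42.790020 = 3.271886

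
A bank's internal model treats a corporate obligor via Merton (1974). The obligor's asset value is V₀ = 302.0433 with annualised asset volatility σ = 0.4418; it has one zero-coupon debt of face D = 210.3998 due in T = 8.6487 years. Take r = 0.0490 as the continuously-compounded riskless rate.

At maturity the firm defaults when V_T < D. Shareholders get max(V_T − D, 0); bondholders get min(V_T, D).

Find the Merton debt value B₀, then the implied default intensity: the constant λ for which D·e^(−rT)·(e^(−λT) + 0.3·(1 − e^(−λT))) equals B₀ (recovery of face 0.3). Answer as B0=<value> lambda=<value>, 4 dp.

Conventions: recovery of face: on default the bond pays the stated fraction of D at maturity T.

B0=98.0641 lambda=0.0613

With assets at 302.0433 and a single debt payment of 210.3998 at 8.6487 years:
d₁ = [ln(V₀/D) + (r + σ²/2)T] / (σ√T)
   = [ln(302.0433/210.3998) + (0.0490 + 0.5·0.4418²)·8.6487] / (0.4418·√8.6487)
   = [0.361561 + 1.267844] / 1.299275 = 1.254088
d₂ = d₁ − σ√T = 1.254088 − 1.299275 = -0.045187
N(d₁) = 0.895095,  N(d₂) = 0.481979,  e^(−rT) = 0.654564
E₀ = V₀·N(d₁) − D·e^(−rT)·N(d₂)
   = 302.0433·0.895095 − 210.3998·0.654564·0.481979 = 203.979247
B₀ = V₀ − E₀ = 302.0433 − 203.979247 = 98.064053
e^(−λT) = (B₀·e^(rT)/D − 0.3)/(1 − 0.3) = (98.0641·1.527735/210.3998 − 0.3)/0.7 = 0.58864821
λ = −ln(0.58864821)/8.6487 = 0.061272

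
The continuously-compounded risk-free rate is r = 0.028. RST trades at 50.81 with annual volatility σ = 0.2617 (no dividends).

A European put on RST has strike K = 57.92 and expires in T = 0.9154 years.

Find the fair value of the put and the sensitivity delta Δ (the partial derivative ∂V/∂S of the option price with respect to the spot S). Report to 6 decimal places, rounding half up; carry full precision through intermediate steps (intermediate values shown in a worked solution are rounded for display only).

price = 8.628519
Δ = -0.616199

σ√T = 0.2617·√0.9154 = 0.250386
d₁ = (ln(S/K) + (r+σ²/2)T) / (σ√T) = (ln(50.81/57.92) + (0.028+0.2617²/2)·0.9154) / 0.250386 = (-0.130970 + 0.056978) / 0.250386 = -0.295512
d₂ = d₁ − σ√T = -0.295512 − 0.250386 = -0.545897
e^{−rT} = 0.974694
N(−d₁) = 0.616199,  N(−d₂) = 0.707432
Put price V = K·e^{−rT}·N(−d₂) − S·N(−d₁) = 39.937570 − 31.309051 = 8.628519
Δ = −N(−d₁) = -0.616199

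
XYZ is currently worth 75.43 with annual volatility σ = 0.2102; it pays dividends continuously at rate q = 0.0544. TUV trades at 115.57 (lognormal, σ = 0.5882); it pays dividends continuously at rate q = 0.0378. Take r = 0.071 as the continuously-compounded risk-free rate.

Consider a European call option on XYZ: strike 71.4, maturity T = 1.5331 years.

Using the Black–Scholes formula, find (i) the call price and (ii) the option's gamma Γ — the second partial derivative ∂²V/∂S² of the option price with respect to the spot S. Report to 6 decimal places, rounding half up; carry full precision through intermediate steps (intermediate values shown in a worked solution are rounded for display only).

σ√T = 0.2102·√1.5331 = 0.260266
d₁ = (ln(S/K) + (r−q+σ²/2)T) / (σ√T) = (ln(75.43/71.4) + (0.071−0.0544+0.2102²/2)·1.5331) / 0.260266 = (0.054907 + 0.059319) / 0.260266 = 0.438881
d₂ = d₁ − σ√T = 0.438881 − 0.260266 = 0.178615
e^{−rT} = 0.896865
e^{−qT} = 0.919982
N(d₁) = 0.669626,  N(d₂) = 0.570880
Call price V = S·e^{−qT}·N(d₁) − K·e^{−rT}·N(d₂) = 46.468222 − 36.556949 = 9.911273
φ(d₁) = (1/√(2π))·e^{−d₁²/2} = 0.362313
Γ = e^{−qT}·φ(d₁) / (S·σ·√T) = 0.016979

price = 9.911273
Γ = 0.016979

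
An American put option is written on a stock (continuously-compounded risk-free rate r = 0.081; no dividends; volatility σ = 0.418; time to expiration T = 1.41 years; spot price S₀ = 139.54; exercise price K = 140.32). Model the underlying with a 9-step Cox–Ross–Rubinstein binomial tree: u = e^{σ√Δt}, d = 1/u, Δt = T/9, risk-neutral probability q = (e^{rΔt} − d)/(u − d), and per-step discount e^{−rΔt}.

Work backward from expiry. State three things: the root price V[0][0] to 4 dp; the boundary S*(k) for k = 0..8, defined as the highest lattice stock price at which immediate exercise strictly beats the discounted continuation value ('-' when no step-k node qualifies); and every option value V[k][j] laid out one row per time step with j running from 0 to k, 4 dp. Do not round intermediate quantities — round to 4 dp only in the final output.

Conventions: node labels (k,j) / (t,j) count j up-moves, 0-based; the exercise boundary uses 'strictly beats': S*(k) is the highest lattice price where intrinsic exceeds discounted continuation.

price = 21.7846
boundary = - - - 84.9450 71.9920 84.9450 100.2285 84.9450 100.2285
tree:
21.7846
30.6016 13.4262
41.7970 20.0640 7.0571
55.3750 29.1371 11.4024 2.8433
68.3280 40.9335 17.9540 5.0686 0.6656
79.3059 55.3750 27.3779 8.8832 1.3405 0.0000
88.6097 68.3280 40.0915 15.2220 2.6999 0.0000 0.0000
96.4949 79.3059 55.3750 25.2819 5.4378 0.0000 0.0000 0.0000
103.1776 88.6097 68.3280 40.0915 10.9520 0.0000 0.0000 0.0000 0.0000
108.8414 96.4949 79.3059 55.3750 22.0580 0.0000 0.0000 0.0000 0.0000 0.0000

Δt=0.15667, u=1.17992, d=0.84751, q=0.49715, disc=e^(-rΔt)=0.98739
k=9 terminal: V=max(K-S,0) → 108.8414 96.4949 79.3059 55.3750 22.0580 0.0000 0.0000 0.0000 0.0000 0.0000
k=8: j=0 S=37.1424 intr=103.1776 cont=101.4082 V=103.1776[EX]; j=1 S=51.7103 intr=88.6097 cont=86.8403 V=88.6097[EX]; j=2 S=71.9920 intr=68.3280 cont=66.5586 V=68.3280[EX]; j=3 S=100.2285 intr=40.0915 cont=38.3221 V=40.0915[EX]; j=4 S=139.5400 intr=0.7800 cont=10.9520 V=10.9520[hold]; j=5 S=194.2701 intr=0.0000 cont=0.0000 V=0.0000[hold]; j=6 S=270.4664 intr=0.0000 cont=0.0000 V=0.0000[hold]; j=7 S=376.5483 intr=0.0000 cont=0.0000 V=0.0000[hold]; j=8 S=524.2374 intr=0.0000 cont=0.0000 V=0.0000[hold]  S*(8)=100.2285
k=7: j=0 S=43.8251 intr=96.4949 cont=94.7255 V=96.4949[EX]; j=1 S=61.0141 intr=79.3059 cont=77.5365 V=79.3059[EX]; j=2 S=84.9450 intr=55.3750 cont=53.6056 V=55.3750[EX]; j=3 S=118.2620 intr=22.0580 cont=25.2819 V=25.2819[hold]; j=4 S=164.6465 intr=0.0000 cont=5.4378 V=5.4378[hold]; j=5 S=229.2238 intr=0.0000 cont=0.0000 V=0.0000[hold]; j=6 S=319.1295 intr=0.0000 cont=0.0000 V=0.0000[hold]; j=7 S=444.2980 intr=0.0000 cont=0.0000 V=0.0000[hold]  S*(7)=84.9450
k=6: j=0 S=51.7103 intr=88.6097 cont=86.8403 V=88.6097[EX]; j=1 S=71.9920 intr=68.3280 cont=66.5586 V=68.3280[EX]; j=2 S=100.2285 intr=40.0915 cont=39.9046 V=40.0915[EX]; j=3 S=139.5400 intr=0.7800 cont=15.2220 V=15.2220[hold]; j=4 S=194.2701 intr=0.0000 cont=2.6999 V=2.6999[hold]; j=5 S=270.4664 intr=0.0000 cont=0.0000 V=0.0000[hold]; j=6 S=376.5483 intr=0.0000 cont=0.0000 V=0.0000[hold]  S*(6)=100.2285
k=5: j=0 S=61.0141 intr=79.3059 cont=77.5365 V=79.3059[EX]; j=1 S=84.9450 intr=55.3750 cont=53.6056 V=55.3750[EX]; j=2 S=118.2620 intr=22.0580 cont=27.3779 V=27.3779[hold]; j=3 S=164.6465 intr=0.0000 cont=8.8832 V=8.8832[hold]; j=4 S=229.2238 intr=0.0000 cont=1.3405 V=1.3405[hold]; j=5 S=319.1295 intr=0.0000 cont=0.0000 V=0.0000[hold]  S*(5)=84.9450
k=4: j=0 S=71.9920 intr=68.3280 cont=66.5586 V=68.3280[EX]; j=1 S=100.2285 intr=40.0915 cont=40.9335 V=40.9335[hold]; j=2 S=139.5400 intr=0.7800 cont=17.9540 V=17.9540[hold]; j=3 S=194.2701 intr=0.0000 cont=5.0686 V=5.0686[hold]; j=4 S=270.4664 intr=0.0000 cont=0.6656 V=0.6656[hold]  S*(4)=71.9920
k=3: j=0 S=84.9450 intr=55.3750 cont=54.0189 V=55.3750[EX]; j=1 S=118.2620 intr=22.0580 cont=29.1371 V=29.1371[hold]; j=2 S=164.6465 intr=0.0000 cont=11.4024 V=11.4024[hold]; j=3 S=229.2238 intr=0.0000 cont=2.8433 V=2.8433[hold]  S*(3)=84.9450
k=2: j=0 S=100.2285 intr=40.0915 cont=41.7970 V=41.7970[hold]; j=1 S=139.5400 intr=0.7800 cont=20.0640 V=20.0640[hold]; j=2 S=194.2701 intr=0.0000 cont=7.0571 V=7.0571[hold]  S*(2)=-
k=1: j=0 S=118.2620 intr=22.0580 cont=30.6016 V=30.6016[hold]; j=1 S=164.6465 intr=0.0000 cont=13.4262 V=13.4262[hold]  S*(1)=-
k=0: j=0 S=139.5400 intr=0.7800 cont=21.7846 V=21.7846[hold]  S*(0)=-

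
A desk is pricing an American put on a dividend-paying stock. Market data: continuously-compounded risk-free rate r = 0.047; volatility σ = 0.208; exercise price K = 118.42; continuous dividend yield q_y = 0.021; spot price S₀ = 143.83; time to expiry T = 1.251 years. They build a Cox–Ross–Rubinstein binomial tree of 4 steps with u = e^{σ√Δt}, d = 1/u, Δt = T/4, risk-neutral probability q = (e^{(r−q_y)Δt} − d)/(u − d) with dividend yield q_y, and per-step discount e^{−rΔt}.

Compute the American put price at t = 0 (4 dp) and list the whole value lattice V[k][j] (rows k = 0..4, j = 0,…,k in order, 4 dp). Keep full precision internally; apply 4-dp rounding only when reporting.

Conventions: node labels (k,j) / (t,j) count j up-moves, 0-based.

Δt=0.31275, u=1.12336, d=0.89019, q=0.50597, disc=e^(-rΔt)=0.98541
k=4 terminal: V=max(K-S,0) → 28.1014 4.4440 0.0000 0.0000 0.0000
k=3: j=0 S=101.4601 intr=16.9599 cont=15.8961 V=16.9599[EX]; j=1 S=128.0358 intr=0.0000 cont=2.1634 V=2.1634[hold]; j=2 S=161.5725 intr=0.0000 cont=0.0000 V=0.0000[hold]; j=3 S=203.8936 intr=0.0000 cont=0.0000 V=0.0000[hold]
k=2: j=0 S=113.9760 intr=4.4440 cont=9.3351 V=9.3351[hold]; j=1 S=143.8300 intr=0.0000 cont=1.0532 V=1.0532[hold]; j=2 S=181.5037 intr=0.0000 cont=0.0000 V=0.0000[hold]
k=1: j=0 S=128.0358 intr=0.0000 cont=5.0697 V=5.0697[hold]; j=1 S=161.5725 intr=0.0000 cont=0.5127 V=0.5127[hold]
k=0: j=0 S=143.8300 intr=0.0000 cont=2.7237 V=2.7237[hold]

price = 2.7237
tree:
2.7237
5.0697 0.5127
9.3351 1.0532 0.0000
16.9599 2.1634 0.0000 0.0000
28.1014 4.4440 0.0000 0.0000 0.0000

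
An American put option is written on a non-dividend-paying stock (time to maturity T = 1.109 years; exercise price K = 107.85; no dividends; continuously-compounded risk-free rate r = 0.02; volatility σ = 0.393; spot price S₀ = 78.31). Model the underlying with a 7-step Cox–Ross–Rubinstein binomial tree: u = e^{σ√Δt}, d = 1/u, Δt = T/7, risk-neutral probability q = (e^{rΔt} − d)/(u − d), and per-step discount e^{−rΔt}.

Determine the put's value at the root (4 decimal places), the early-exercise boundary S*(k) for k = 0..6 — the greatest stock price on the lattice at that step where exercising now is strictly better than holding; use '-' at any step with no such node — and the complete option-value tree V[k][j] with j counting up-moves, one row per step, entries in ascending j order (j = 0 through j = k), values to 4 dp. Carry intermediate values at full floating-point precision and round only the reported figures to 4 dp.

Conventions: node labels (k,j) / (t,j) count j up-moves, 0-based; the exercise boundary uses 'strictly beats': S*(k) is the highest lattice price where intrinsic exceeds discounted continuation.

params: Δt=0.15843 u=1.16932 d=0.85519 q=0.47108 e^(-rΔt)=0.99684
t_7 payoffs: 81.6518 72.0286 58.8707 40.8797 16.2802 0.0000 0.0000 0.0000
t_6: node(6,0) S=30.6342 payoff=77.2158 vs cont=76.8746 → 77.2158 [stop]  node(6,1) S=41.8868 payoff=65.9632 vs cont=65.6220 → 65.9632 [stop]  node(6,2) S=57.2726 payoff=50.5774 vs cont=50.2362 → 50.5774 [stop]  node(6,3) S=78.3100 payoff=29.5400 vs cont=29.1988 → 29.5400 [stop]  node(6,4) S=107.0748 payoff=0.7752 vs cont=8.5838 → 8.5838 [wait]  node(6,5) S=146.4055 payoff=0.0000 vs cont=0.0000 → 0.0000 [wait]  node(6,6) S=200.1830 payoff=0.0000 vs cont=0.0000 → 0.0000 [wait]  ⇒ S*(6)=78.3100
t_5: node(5,0) S=35.8214 payoff=72.0286 vs cont=71.6874 → 72.0286 [stop]  node(5,1) S=48.9793 payoff=58.8707 vs cont=58.5296 → 58.8707 [stop]  node(5,2) S=66.9703 payoff=40.8797 vs cont=40.5385 → 40.8797 [stop]  node(5,3) S=91.5698 payoff=16.2802 vs cont=19.6058 → 19.6058 [wait]  node(5,4) S=125.2052 payoff=0.0000 vs cont=4.5258 → 4.5258 [wait]  node(5,5) S=171.1955 payoff=0.0000 vs cont=0.0000 → 0.0000 [wait]  ⇒ S*(5)=66.9703
t_4: node(4,0) S=41.8868 payoff=65.9632 vs cont=65.6220 → 65.9632 [stop]  node(4,1) S=57.2726 payoff=50.5774 vs cont=50.2362 → 50.5774 [stop]  node(4,2) S=78.3100 payoff=29.5400 vs cont=30.7605 → 30.7605 [wait]  node(4,3) S=107.0748 payoff=0.7752 vs cont=12.4624 → 12.4624 [wait]  node(4,4) S=146.4055 payoff=0.0000 vs cont=2.3862 → 2.3862 [wait]  ⇒ S*(4)=57.2726
t_3: node(3,0) S=48.9793 payoff=58.8707 vs cont=58.5296 → 58.8707 [stop]  node(3,1) S=66.9703 payoff=40.8797 vs cont=41.1116 → 41.1116 [wait]  node(3,2) S=91.5698 payoff=16.2802 vs cont=22.0707 → 22.0707 [wait]  node(3,3) S=125.2052 payoff=0.0000 vs cont=7.6914 → 7.6914 [wait]  ⇒ S*(3)=48.9793
t_2: node(2,0) S=57.2726 payoff=50.5774 vs cont=50.3451 → 50.5774 [stop]  node(2,1) S=78.3100 payoff=29.5400 vs cont=32.0402 → 32.0402 [wait]  node(2,2) S=107.0748 payoff=0.7752 vs cont=15.2485 → 15.2485 [wait]  ⇒ S*(2)=57.2726
t_1: node(1,0) S=66.9703 payoff=40.8797 vs cont=41.7126 → 41.7126 [wait]  node(1,1) S=91.5698 payoff=16.2802 vs cont=24.0537 → 24.0537 [wait]  ⇒ S*(1)=-
t_0: node(0,0) S=78.3100 payoff=29.5400 vs cont=33.2883 → 33.2883 [wait]  ⇒ S*(0)=-

price = 33.2883
boundary = - - 57.2726 48.9793 57.2726 66.9703 78.3100
tree:
33.2883
41.7126 24.0537
50.5774 32.0402 15.2485
58.8707 41.1116 22.0707 7.6914
65.9632 50.5774 30.7605 12.4624 2.3862
72.0286 58.8707 40.8797 19.6058 4.5258 0.0000
77.2158 65.9632 50.5774 29.5400 8.5838 0.0000 0.0000
81.6518 72.0286 58.8707 40.8797 16.2802 0.0000 0.0000 0.0000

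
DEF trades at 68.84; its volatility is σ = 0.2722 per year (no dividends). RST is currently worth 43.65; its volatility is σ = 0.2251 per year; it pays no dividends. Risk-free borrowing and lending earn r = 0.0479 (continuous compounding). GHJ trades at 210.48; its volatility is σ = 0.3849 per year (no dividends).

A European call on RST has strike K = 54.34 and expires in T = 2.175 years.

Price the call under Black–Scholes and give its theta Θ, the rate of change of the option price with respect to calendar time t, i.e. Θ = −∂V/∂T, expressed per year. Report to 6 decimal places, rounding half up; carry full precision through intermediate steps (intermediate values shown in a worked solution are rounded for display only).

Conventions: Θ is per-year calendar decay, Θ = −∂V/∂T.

σ√T = 0.2251·√2.175 = 0.331975
d₁ = (ln(S/K) + (r+σ²/2)T) / (σ√T) = (ln(43.65/54.34) + (0.0479+0.2251²/2)·2.175) / 0.331975 = (-0.219057 + 0.159286) / 0.331975 = -0.180047
d₂ = d₁ − σ√T = -0.180047 − 0.331975 = -0.512022
e^{−rT} = 0.901061
N(d₁) = 0.428558,  N(d₂) = 0.304318
Call price V = S·N(d₁) − K·e^{−rT}·N(d₂) = 18.706543 − 14.900507 = 3.806037
φ(d₁) = (1/√(2π))·e^{−d₁²/2} = 0.392528
Θ = −S·φ(d₁)·σ/(2√T) − r·K·e^{−rT}·N(d₂) = −1.307588 − 0.713734 = -2.021322

price = 3.806037
Θ = -2.021322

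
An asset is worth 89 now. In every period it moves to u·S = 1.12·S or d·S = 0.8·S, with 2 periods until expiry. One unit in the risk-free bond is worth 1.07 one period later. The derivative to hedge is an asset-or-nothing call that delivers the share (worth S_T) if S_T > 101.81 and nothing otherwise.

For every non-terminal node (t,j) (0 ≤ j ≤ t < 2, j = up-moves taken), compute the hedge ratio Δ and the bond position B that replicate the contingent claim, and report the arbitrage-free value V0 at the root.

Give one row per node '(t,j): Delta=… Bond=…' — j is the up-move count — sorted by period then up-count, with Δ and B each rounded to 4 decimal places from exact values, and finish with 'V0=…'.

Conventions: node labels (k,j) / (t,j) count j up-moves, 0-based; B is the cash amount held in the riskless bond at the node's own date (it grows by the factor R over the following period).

No-arbitrage ⇒ martingale measure with p* = (R−d)/(u−d) = 0.8437.
At maturity the claim pays: V(2,0)=0.0000, V(2,1)=0.0000, V(2,2)=111.6416
(1,0): S=71.2000. Δ = (V_up−V_dn)/(S_up−S_dn) = (0.0000−0.0000)/(79.7440−56.9600) = 0.0000. V = [p*·0.0000 + (1−p*)·0.0000]/1.07 = 0.0000. B = V − Δ·S = 0.0000.
(1,1): S=99.6800. Δ = (V_up−V_dn)/(S_up−S_dn) = (111.6416−0.0000)/(111.6416−79.7440) = 3.5000. V = [p*·111.6416 + (1−p*)·0.0000]/1.07 = 88.0351. B = V − Δ·S = -260.8449.
(0,0): S=89.0000. Δ = (V_up−V_dn)/(S_up−S_dn) = (88.0351−0.0000)/(99.6800−71.2000) = 3.0911. V = [p*·88.0351 + (1−p*)·0.0000]/1.07 = 69.4202. B = V − Δ·S = -205.6896.
As a check, the time-0 holding Δ(0,0)·S0 + B(0,0) comes to 69.4202 — exactly V0.

(0,0): Delta=3.0911 Bond=-205.6896
(1,0): Delta=0.0000 Bond=0.0000
(1,1): Delta=3.5000 Bond=-260.8449
V0=69.4202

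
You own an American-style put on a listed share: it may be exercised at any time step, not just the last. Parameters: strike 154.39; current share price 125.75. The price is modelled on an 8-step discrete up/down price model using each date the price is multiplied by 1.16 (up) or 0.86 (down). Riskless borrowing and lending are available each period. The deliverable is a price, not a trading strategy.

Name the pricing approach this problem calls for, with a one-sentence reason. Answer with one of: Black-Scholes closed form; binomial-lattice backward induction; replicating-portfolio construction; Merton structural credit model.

framework: binomial-lattice backward induction

Key observation: the exercise right at every one of the 8 steps is what matters: each node needs max(154.39 − S, continuation), which only the stepwise tree valuation starting from spot 125.75 delivers.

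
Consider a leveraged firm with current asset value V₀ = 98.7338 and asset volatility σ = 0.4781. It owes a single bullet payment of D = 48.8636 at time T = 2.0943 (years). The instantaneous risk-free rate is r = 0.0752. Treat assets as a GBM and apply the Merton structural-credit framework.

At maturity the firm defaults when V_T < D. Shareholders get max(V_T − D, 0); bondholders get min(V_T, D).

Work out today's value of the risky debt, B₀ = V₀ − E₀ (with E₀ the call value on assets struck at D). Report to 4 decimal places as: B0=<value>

B0=39.5600

Equity is a call on the firm's assets struck at D = 48.8636:
d₁ = [ln(V₀/D) + (r + σ²/2)T] / (σ√T)
   = [ln(98.7338/48.8636) + (0.0752 + 0.5·0.4781²)·2.0943] / (0.4781·√2.0943)
   = [0.703395 + 0.396848] / 0.691892 = 1.590195
d₂ = d₁ − σ√T = 1.590195 − 0.691892 = 0.898303
N(d₁) = 0.944105,  N(d₂) = 0.815488,  e^(−rT) = 0.854284
E₀ = V₀·N(d₁) − D·e^(−rT)·N(d₂)
   = 98.7338·0.944105 − 48.8636·0.854284·0.815488 = 59.173788
B₀ = V₀ − E₀ = 98.7338 − 59.173788 = 39.560012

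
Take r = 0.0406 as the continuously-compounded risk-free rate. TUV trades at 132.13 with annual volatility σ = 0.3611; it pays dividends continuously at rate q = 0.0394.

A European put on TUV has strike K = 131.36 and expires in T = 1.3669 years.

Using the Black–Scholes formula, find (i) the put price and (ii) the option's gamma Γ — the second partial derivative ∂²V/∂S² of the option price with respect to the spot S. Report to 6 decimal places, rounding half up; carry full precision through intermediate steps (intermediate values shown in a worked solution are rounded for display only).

σ√T = 0.3611·√1.3669 = 0.422178
d₁ = (ln(S/K) + (r−q+σ²/2)T) / (σ√T) = (ln(132.13/131.36) + (0.0406−0.0394+0.3611²/2)·1.3669) / 0.422178 = (0.005845 + 0.090758) / 0.422178 = 0.228818
d₂ = d₁ − σ√T = 0.228818 − 0.422178 = -0.193360
e^{−rT} = 0.946016
e^{−qT} = 0.947569
N(−d₁) = 0.409505,  N(−d₂) = 0.576661
Put price V = K·e^{−rT}·N(−d₂) − S·e^{−qT}·N(−d₁) = 71.660918 − 51.270950 = 20.389967
φ(d₁) = (1/√(2π))·e^{−d₁²/2} = 0.388634
Γ = e^{−qT}·φ(d₁) / (S·σ·√T) = 0.006602

price = 20.389967
Γ = 0.006602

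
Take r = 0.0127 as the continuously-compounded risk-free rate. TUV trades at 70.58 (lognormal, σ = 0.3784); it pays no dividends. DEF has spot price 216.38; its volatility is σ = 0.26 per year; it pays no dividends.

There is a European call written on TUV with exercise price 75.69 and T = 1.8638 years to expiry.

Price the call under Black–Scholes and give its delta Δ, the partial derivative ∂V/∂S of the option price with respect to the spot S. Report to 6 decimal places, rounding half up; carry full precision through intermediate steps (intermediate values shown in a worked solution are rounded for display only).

σ√T = 0.3784·√1.8638 = 0.516596
d₁ = (ln(S/K) + (r+σ²/2)T) / (σ√T) = (ln(70.58/75.69) + (0.0127+0.3784²/2)·1.8638) / 0.516596 = (-0.069899 + 0.157106) / 0.516596 = 0.168810
d₂ = d₁ − σ√T = 0.168810 − 0.516596 = -0.347786
e^{−rT} = 0.976608
N(d₁) = 0.567027,  N(d₂) = 0.364001
Call price V = S·N(d₁) − K·e^{−rT}·N(d₂) = 40.020766 − 26.906720 = 13.114046
Δ = N(d₁) = 0.567027

price = 13.114046
Δ = 0.567027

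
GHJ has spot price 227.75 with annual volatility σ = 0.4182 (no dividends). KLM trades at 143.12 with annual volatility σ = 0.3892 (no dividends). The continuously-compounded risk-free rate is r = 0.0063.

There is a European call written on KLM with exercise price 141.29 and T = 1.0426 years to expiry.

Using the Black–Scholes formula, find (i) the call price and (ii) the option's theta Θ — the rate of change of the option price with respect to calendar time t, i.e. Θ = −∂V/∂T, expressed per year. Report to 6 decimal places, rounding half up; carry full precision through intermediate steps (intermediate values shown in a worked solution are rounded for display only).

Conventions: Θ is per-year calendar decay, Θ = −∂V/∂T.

price = 23.728853
Θ = -10.942617

σ√T = 0.3892·√1.0426 = 0.397404
d₁ = (ln(S/K) + (r+σ²/2)T) / (σ√T) = (ln(143.12/141.29) + (0.0063+0.3892²/2)·1.0426) / 0.397404 = (0.012869 + 0.085533) / 0.397404 = 0.247613
d₂ = d₁ − σ√T = 0.247613 − 0.397404 = -0.149791
e^{−rT} = 0.993453
N(d₁) = 0.597783,  N(d₂) = 0.440465
Call price V = S·N(d₁) − K·e^{−rT}·N(d₂) = 85.554686 − 61.825833 = 23.728853
φ(d₁) = (1/√(2π))·e^{−d₁²/2} = 0.386898
Θ = −S·φ(d₁)·σ/(2√T) − r·K·e^{−rT}·N(d₂) = −10.553114 − 0.389503 = -10.942617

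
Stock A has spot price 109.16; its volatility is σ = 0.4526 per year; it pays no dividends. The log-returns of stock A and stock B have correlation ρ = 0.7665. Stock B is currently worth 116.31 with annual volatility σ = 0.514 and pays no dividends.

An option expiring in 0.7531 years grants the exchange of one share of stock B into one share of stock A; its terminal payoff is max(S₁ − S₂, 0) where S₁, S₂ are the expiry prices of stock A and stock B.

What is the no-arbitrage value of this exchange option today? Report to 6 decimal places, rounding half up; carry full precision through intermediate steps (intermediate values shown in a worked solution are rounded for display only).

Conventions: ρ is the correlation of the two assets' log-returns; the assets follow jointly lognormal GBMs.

σ_eff = √(σ₁² + σ₂² − 2ρσ₁σ₂) = √(0.4526² + 0.514² − 2·0.7665·0.4526·0.514) = 0.335278
d₁ = (ln(S₁/S₂) + (q₂ − q₁ + σ_eff²/2)T) / (σ_eff√T) = (ln(109.16/116.31) + (0.0 − 0.0 + 0.056206)·0.7531) / 0.290958 = -0.072574
d₂ = d₁ − σ_eff√T = -0.072574 − 0.290958 = -0.363532
N(d₁) = 0.471073,  N(d₂) = 0.358104
V = S₁·e^{−q₁T}·N(d₁) − S₂·e^{−q₂T}·N(d₂) = 51.422295 − 41.651041 = 9.771254
Key observation: no risk-free rate is needed — with the second asset as numeraire the exchange option is a call on the ratio S₁/S₂, and r cancels out of the value.

exchange price = 9.771254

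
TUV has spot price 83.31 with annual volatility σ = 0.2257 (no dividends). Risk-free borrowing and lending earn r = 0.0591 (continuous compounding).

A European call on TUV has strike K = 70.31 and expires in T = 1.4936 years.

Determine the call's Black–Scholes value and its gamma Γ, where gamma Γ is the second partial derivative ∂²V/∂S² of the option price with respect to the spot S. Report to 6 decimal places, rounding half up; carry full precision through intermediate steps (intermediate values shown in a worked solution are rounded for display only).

σ√T = 0.2257·√1.4936 = 0.275835
d₁ = (ln(S/K) + (r+σ²/2)T) / (σ√T) = (ln(83.31/70.31) + (0.0591+0.2257²/2)·1.4936) / 0.275835 = (0.169655 + 0.126314) / 0.275835 = 1.072993
d₂ = d₁ − σ√T = 1.072993 − 0.275835 = 0.797159
e^{−rT} = 0.915512
N(d₁) = 0.858363,  N(d₂) = 0.787321
Call price V = S·N(d₁) − K·e^{−rT}·N(d₂) = 71.510217 − 50.679552 = 20.830665
φ(d₁) = (1/√(2π))·e^{−d₁²/2} = 0.224339
Γ = φ(d₁) / (S·σ·√T) = 0.009762

price = 20.830665
Γ = 0.009762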